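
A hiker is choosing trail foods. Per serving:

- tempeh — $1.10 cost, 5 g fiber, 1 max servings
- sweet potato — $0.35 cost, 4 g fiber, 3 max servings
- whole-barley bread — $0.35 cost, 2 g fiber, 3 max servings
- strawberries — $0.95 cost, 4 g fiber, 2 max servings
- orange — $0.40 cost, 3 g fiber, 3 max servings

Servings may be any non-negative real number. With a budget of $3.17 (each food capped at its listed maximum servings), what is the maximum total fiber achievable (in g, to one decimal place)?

26.3 g

Fiber per dollar: sweet potato 11.43, orange 7.5, whole-barley bread 5.714, tempeh 4.545, strawberries 4.211.
Take 3 servings of sweet potato: spends $1.05, +12.0 g fiber (running total 12.0 g).
Take 3 servings of orange: spends $1.20, +9.0 g fiber (running total 21.0 g).
Take 2.629 servings of whole-barley bread: spends $0.92, +5.3 g fiber (running total 26.3 g).
Greedy by best ratio exhausts the cost allowance optimally: 26.3 g.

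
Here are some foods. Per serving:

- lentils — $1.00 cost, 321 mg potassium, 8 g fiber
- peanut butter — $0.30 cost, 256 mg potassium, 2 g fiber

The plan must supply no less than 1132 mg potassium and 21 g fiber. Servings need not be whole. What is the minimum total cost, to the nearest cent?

Compare the cost at each extreme point of the feasible region.
lentils only: max(1132/321, 21/8) = 3.526 servings → $3.53.
peanut butter only: max(1132/256, 21/2) = 10.5 servings → $3.15.
lentils + peanut butter with both tight: 2.213 servings and 1.647 servings → $2.71.
Cheapest feasible corner: $2.71.

$2.71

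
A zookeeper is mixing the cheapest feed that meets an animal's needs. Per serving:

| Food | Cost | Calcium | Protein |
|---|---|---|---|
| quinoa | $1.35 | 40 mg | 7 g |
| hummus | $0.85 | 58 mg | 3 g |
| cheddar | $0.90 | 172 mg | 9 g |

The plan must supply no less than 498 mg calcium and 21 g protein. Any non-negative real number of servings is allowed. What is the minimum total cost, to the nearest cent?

$2.61

Check every corner: each single food scaled to meet both minima, and each pair solved so both constraints bind.
quinoa only: max(498/40, 21/7) = 12.45 servings → $16.81.
hummus only: max(498/58, 21/3) = 8.586 servings → $7.30.
cheddar only: max(498/172, 21/9) = 2.895 servings → $2.61.
quinoa + hummus with both targets exact would need a negative amount; discard.
quinoa + cheddar with both targets exact would need a negative amount; discard.
hummus + cheddar: the both-tight solution has a negative serving — not a feasible corner.
So the least-cost plan costs $2.61.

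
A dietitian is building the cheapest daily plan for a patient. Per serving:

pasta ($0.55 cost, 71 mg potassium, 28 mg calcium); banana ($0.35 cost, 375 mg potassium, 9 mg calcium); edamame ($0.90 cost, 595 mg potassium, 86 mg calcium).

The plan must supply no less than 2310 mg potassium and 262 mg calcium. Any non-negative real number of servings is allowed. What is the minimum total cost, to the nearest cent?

$3.15

A basic optimal solution has at most two foods positive. Try each food alone and each pair with both targets met exactly.
pasta only: max(2310/71, 262/28) = 32.54 servings → $17.89.
banana only: max(2310/375, 262/9) = 29.11 servings → $10.19.
edamame only: max(2310/595, 262/86) = 3.882 servings → $3.49.
pasta + banana with both tight: 7.855 servings and 4.673 servings → $5.96.
pasta + edamame: intersection lies outside the first quadrant.
banana + edamame with both tight: 1.59 servings and 2.88 servings → $3.15.
So the least-cost plan costs $3.15.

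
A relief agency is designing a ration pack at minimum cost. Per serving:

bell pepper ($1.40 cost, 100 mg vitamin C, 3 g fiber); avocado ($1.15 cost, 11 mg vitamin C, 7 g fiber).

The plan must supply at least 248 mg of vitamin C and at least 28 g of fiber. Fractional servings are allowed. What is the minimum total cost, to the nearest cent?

An LP optimum is at a vertex; with two nutrient constraints at most two foods are used. Check each candidate.
bell pepper only: max(248/100, 28/3) = 9.333 servings → $13.07.
avocado only: max(248/11, 28/7) = 22.55 servings → $25.93.
bell pepper + avocado with both tight: 2.141 servings and 3.082 servings → $6.54.
The minimum over all feasible corners is $6.54.

$6.54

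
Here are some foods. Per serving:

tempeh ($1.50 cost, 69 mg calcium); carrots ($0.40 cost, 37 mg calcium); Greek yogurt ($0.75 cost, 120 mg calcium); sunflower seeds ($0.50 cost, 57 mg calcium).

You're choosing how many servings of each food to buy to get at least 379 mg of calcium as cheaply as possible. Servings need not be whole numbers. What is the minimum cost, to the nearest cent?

Cost per mg of calcium: Greek yogurt $0.0063, sunflower seeds $0.0088, carrots $0.0108, tempeh $0.0217.
With no serving limits, use only Greek yogurt: 379 mg / 120 mg = 3.158 servings × $0.75 = $2.37.

$2.37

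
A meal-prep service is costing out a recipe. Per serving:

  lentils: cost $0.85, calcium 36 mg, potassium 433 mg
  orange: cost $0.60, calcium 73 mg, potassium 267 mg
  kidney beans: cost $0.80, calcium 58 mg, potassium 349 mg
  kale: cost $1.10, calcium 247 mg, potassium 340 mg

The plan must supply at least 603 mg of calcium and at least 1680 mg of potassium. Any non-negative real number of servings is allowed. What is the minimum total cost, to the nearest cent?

A basic optimal solution has at most two foods positive. Try each food alone and each pair with both targets met exactly.
lentils only: max(603/36, 1680/433) = 16.75 servings → $14.24.
orange only: max(603/73, 1680/267) = 8.26 servings → $4.96.
kidney beans only: max(603/58, 1680/349) = 10.4 servings → $8.32.
kale only: max(603/247, 1680/340) = 4.941 servings → $5.44.
lentils + orange: the both-tight solution has a negative serving — not a feasible corner.
lentils + kidney beans: intersection lies outside the first quadrant.
lentils + kale with both tight: 2.217 servings and 2.118 servings → $4.21.
orange + kidney beans: intersection lies outside the first quadrant.
orange + kale with both tight: 5.104 servings and 0.9327 servings → $4.09.
kidney beans + kale with both tight: 3.158 servings and 1.7 servings → $4.40.
So the least-cost plan costs $4.09.

$4.09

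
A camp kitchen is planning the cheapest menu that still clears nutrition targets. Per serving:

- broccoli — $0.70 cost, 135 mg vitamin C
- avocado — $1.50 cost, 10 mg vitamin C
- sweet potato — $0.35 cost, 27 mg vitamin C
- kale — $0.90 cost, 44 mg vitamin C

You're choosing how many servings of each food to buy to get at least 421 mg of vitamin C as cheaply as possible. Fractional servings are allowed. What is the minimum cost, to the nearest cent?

Cost per mg of vitamin C: broccoli $0.0052, sweet potato $0.0130, kale $0.0205, avocado $0.1500.
With no serving limits, use only broccoli: 421 mg / 135 mg = 3.119 servings × $0.70 = $2.18.

$2.18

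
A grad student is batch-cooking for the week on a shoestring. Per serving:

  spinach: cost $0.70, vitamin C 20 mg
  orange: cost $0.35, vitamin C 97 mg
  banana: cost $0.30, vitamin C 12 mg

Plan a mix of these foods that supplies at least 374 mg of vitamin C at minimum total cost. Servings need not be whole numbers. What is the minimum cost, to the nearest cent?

Cost per mg of vitamin C: orange $0.0036, banana $0.0250, spinach $0.0350.
With no serving limits, use only orange: 374 mg / 97 mg = 3.856 servings × $0.35 = $1.35.

$1.35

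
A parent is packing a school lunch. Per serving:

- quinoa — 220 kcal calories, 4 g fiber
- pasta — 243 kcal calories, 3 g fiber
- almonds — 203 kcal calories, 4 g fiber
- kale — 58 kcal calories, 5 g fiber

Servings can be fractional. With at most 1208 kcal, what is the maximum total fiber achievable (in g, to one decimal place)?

104.1 g

Fiber per kcal: kale 0.08621, almonds 0.0197, quinoa 0.01818, pasta 0.01235.
With no serving limits, spend the whole calories allowance on kale: 1208 kcal / 58 kcal × 5 g = 104.1 g.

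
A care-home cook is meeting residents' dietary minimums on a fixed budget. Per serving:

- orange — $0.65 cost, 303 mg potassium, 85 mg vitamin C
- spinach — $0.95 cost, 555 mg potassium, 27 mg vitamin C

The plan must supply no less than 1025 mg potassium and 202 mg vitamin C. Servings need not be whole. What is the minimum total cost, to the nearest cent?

The cheapest plan sits at a corner of the feasible region — with two constraints it uses at most two foods.
orange only: max(1025/303, 202/85) = 3.383 servings → $2.20.
spinach only: max(1025/555, 202/27) = 7.481 servings → $7.11.
orange + spinach with both tight: 2.165 servings and 0.6647 servings → $2.04.
The minimum over all feasible corners is $2.04.

$2.04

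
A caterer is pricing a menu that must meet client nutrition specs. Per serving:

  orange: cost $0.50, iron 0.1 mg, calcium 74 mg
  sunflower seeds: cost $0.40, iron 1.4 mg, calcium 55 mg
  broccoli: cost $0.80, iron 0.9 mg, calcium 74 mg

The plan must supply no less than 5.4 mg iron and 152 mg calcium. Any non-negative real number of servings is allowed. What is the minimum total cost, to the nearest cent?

$1.54

orange only: max(5.4/0.1, 152/74) = 54 servings → $27.00.
sunflower seeds only: max(5.4/1.4, 152/55) = 3.857 servings → $1.54.
broccoli only: max(5.4/0.9, 152/74) = 6 servings → $4.80.
orange + sunflower seeds: the both-tight solution has a negative serving — not a feasible corner.
orange + broccoli: intersection lies outside the first quadrant.
sunflower seeds + broccoli: the both-tight solution has a negative serving — not a feasible corner.
The minimum over all feasible corners is $1.54.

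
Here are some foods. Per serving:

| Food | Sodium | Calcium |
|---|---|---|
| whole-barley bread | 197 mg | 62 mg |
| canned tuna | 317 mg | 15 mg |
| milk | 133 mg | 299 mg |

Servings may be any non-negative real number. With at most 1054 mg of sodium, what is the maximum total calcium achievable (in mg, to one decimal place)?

Calcium per mg sodium: milk 2.248, whole-barley bread 0.3147, canned tuna 0.04732.
With no serving limits, spend the whole sodium allowance on milk: 1054 mg / 133 mg × 299 mg = 2369.5 mg.

2369.5 mg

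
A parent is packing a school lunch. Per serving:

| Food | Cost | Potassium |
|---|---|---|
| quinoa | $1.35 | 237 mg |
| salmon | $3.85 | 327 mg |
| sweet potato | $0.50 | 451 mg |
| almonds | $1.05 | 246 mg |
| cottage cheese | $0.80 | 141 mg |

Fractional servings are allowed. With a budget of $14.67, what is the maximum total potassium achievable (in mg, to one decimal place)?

Potassium per dollar: sweet potato 902, almonds 234.3, cottage cheese 176.2, quinoa 175.6, salmon 84.94.
With no serving limits, spend the whole cost allowance on sweet potato: $14.67 / $0.50 × 451 mg = 13232.3 mg.

13232.3 mg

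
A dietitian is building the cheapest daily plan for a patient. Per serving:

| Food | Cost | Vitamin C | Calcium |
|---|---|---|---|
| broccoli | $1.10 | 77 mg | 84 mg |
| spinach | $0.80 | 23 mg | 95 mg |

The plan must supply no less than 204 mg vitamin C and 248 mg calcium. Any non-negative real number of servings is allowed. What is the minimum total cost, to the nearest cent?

$3.09

A basic optimal solution has at most two foods positive. Try each food alone and each pair with both targets met exactly.
broccoli only: max(204/77, 248/84) = 2.952 servings → $3.25.
spinach only: max(204/23, 248/95) = 8.87 servings → $7.10.
broccoli + spinach with both tight: 2.541 servings and 0.3641 servings → $3.09.
So the least-cost plan costs $3.09.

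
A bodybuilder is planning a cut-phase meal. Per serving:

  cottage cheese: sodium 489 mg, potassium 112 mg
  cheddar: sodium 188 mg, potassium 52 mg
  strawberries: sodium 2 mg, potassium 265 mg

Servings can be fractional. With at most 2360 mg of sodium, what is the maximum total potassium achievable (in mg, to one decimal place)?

Potassium per mg sodium: strawberries 132.5, cheddar 0.2766, cottage cheese 0.229.
With no serving limits, spend the whole sodium allowance on strawberries: 2360 mg / 2 mg × 265 mg = 312700.0 mg.

312700.0 mg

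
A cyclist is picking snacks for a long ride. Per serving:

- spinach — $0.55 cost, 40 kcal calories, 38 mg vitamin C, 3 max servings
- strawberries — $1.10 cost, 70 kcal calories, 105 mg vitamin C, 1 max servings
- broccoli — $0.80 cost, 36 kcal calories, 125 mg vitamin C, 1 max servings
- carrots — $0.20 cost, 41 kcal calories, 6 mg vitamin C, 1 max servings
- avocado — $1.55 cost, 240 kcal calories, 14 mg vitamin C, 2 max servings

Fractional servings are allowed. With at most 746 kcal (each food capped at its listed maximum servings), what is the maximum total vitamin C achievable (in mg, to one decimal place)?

Vitamin C per kcal: broccoli 3.472, strawberries 1.5, spinach 0.95, carrots 0.1463, avocado 0.05833.
Take 1 serving of broccoli: uses 36 kcal, +125.0 mg vitamin C (running total 125.0 mg).
Take 1 serving of strawberries: uses 70 kcal, +105.0 mg vitamin C (running total 230.0 mg).
Take 3 servings of spinach: uses 120 kcal, +114.0 mg vitamin C (running total 344.0 mg).
Take 1 serving of carrots: uses 41 kcal, +6.0 mg vitamin C (running total 350.0 mg).
Take 1.996 servings of avocado: uses 479 kcal, +27.9 mg vitamin C (running total 377.9 mg).
Filling greedily by vitamin C-per-kcal is optimal for one linear limit, giving 377.9 mg.

377.9 mg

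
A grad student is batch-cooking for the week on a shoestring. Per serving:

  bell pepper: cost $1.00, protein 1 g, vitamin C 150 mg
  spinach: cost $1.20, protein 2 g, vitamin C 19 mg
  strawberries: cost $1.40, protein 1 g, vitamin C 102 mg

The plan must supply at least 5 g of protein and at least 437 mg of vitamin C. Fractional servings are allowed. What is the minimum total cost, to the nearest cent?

With two linear requirements the optimum uses one or two foods; enumerate the corners.
bell pepper only: max(5/1, 437/150) = 5 servings → $5.00.
spinach only: max(5/2, 437/19) = 23 servings → $27.60.
strawberries only: max(5/1, 437/102) = 5 servings → $7.00.
bell pepper + spinach with both tight: 2.772 servings and 1.114 servings → $4.11.
bell pepper + strawberries: intersection lies outside the first quadrant.
spinach + strawberries with both tight: 0.3946 servings and 4.211 servings → $6.37.
Cheapest feasible corner: $4.11.

$4.11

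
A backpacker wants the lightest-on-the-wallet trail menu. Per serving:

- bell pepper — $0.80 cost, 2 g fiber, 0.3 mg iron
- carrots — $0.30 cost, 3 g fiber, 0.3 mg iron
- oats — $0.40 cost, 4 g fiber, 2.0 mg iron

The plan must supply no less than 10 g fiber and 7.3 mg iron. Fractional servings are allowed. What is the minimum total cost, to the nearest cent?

$1.46

bell pepper only: max(10/2, 7.3/0.3) = 24.33 servings → $19.47.
carrots only: max(10/3, 7.3/0.3) = 24.33 servings → $7.30.
oats only: max(10/4, 7.3/2.0) = 3.65 servings → $1.46.
bell pepper + carrots: the both-tight solution has a negative serving — not a feasible corner.
bell pepper + oats: intersection lies outside the first quadrant.
carrots + oats: the both-tight solution has a negative serving — not a feasible corner.
Cheapest feasible corner: $1.46.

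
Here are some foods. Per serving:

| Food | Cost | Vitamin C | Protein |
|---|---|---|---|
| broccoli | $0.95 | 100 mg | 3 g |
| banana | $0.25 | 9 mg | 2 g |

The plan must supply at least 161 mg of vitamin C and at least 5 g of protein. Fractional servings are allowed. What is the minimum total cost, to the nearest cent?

With two linear requirements the optimum uses one or two foods; enumerate the corners.
broccoli only: max(161/100, 5/3) = 1.667 servings → $1.58.
banana only: max(161/9, 5/2) = 17.89 servings → $4.47.
broccoli + banana with both tight: 1.601 servings and 0.09827 servings → $1.55.
So the least-cost plan costs $1.55.

$1.55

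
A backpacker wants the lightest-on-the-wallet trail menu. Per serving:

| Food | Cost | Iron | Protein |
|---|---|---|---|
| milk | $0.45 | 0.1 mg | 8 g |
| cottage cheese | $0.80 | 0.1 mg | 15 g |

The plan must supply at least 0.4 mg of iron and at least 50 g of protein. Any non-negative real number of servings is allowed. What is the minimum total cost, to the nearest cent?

For a min-cost LP with two ≥-constraints, a basic feasible solution has at most two positive variables.
milk only: max(0.4/0.1, 50/8) = 6.25 servings → $2.81.
cottage cheese only: max(0.4/0.1, 50/15) = 4 servings → $3.20.
milk + cottage cheese with both tight: 1.429 servings and 2.571 servings → $2.70.
The minimum over all feasible corners is $2.70.

$2.70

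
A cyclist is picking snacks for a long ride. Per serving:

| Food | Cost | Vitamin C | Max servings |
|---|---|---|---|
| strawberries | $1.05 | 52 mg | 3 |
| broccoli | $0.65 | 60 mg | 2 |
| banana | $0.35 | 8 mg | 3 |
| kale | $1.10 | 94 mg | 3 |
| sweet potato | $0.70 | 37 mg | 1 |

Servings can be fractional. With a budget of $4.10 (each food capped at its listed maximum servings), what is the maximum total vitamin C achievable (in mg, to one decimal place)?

Vitamin C per dollar: broccoli 92.31, kale 85.45, sweet potato 52.86, strawberries 49.52, banana 22.86.
Take 2 servings of broccoli: spends $1.30, +120.0 mg vitamin C (running total 120.0 mg).
Take 2.545 servings of kale: spends $2.80, +239.3 mg vitamin C (running total 359.3 mg).
Greedy by best ratio exhausts the cost allowance optimally: 359.3 mg.

359.3 mg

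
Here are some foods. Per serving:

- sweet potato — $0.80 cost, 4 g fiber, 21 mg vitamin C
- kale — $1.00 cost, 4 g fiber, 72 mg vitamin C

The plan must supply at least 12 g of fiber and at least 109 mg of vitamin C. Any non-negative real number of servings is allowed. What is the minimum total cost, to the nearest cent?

$2.58

With two linear requirements the optimum uses one or two foods; enumerate the corners.
sweet potato only: max(12/4, 109/21) = 5.19 servings → $4.15.
kale only: max(12/4, 109/72) = 3 servings → $3.00.
sweet potato + kale with both tight: 2.098 servings and 0.902 servings → $2.58.
Cheapest feasible corner: $2.58.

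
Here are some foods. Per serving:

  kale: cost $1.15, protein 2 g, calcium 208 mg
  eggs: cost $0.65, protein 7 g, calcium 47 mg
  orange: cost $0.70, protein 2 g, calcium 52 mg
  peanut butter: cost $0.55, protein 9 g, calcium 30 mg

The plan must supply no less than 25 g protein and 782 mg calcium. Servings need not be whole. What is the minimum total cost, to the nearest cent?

kale only: max(25/2, 782/208) = 12.5 servings → $14.38.
eggs only: max(25/7, 782/47) = 16.64 servings → $10.81.
orange only: max(25/2, 782/52) = 15.04 servings → $10.53.
peanut butter only: max(25/9, 782/30) = 26.07 servings → $14.34.
kale + eggs with both tight: 3.156 servings and 2.67 servings → $5.37.
kale + orange with both tight: 0.8462 servings and 11.65 servings → $9.13.
kale + peanut butter with both tight: 3.47 servings and 2.007 servings → $5.09.
eggs + orange: the both-tight solution has a negative serving — not a feasible corner.
eggs + peanut butter with both targets exact would need a negative amount; discard.
orange + peanut butter with both targets exact would need a negative amount; discard.
The minimum over all feasible corners is $5.09.

$5.09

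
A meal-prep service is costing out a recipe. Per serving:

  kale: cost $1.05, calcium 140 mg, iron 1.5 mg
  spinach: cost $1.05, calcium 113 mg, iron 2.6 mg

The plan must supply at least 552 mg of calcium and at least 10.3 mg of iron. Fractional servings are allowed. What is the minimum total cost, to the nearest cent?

For a min-cost LP with two ≥-constraints, a basic feasible solution has at most two positive variables.
kale only: max(552/140, 10.3/1.5) = 6.867 servings → $7.21.
spinach only: max(552/113, 10.3/2.6) = 4.885 servings → $5.13.
kale + spinach with both tight: 1.395 servings and 3.157 servings → $4.78.
The minimum over all feasible corners is $4.78.

$4.78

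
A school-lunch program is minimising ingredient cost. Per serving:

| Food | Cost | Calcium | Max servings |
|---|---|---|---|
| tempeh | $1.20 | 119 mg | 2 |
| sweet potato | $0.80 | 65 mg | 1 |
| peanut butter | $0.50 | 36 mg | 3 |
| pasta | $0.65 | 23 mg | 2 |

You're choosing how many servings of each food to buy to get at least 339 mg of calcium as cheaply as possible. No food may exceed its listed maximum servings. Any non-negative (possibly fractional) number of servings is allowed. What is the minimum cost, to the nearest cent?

Cost per mg of calcium: tempeh $0.0101, sweet potato $0.0123, peanut butter $0.0139, pasta $0.0283.
Take 2 servings of tempeh: +238.0 mg calcium for $2.40 (total $2.40, still need 101.0 mg).
Take 1 serving of sweet potato: +65.0 mg calcium for $0.80 (total $3.20, still need 36.0 mg).
Take 1 serving of peanut butter: +36.0 mg calcium for $0.50 (total $3.70, still need 0.0 mg).
Filling from the cheapest source first is optimal under one linear minimum: $3.70.

$3.70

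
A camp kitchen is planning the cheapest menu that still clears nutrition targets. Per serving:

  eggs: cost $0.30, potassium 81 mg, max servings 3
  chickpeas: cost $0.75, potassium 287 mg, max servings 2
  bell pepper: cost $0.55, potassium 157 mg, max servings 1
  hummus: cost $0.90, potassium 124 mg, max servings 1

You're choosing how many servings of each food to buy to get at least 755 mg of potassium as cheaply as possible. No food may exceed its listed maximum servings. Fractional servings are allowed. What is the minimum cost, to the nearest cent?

$2.14

Cost per mg of potassium: chickpeas $0.0026, bell pepper $0.0035, eggs $0.0037, hummus $0.0073.
Take 2 servings of chickpeas: +574.0 mg potassium for $1.50 (total $1.50, still need 181.0 mg).
Take 1 serving of bell pepper: +157.0 mg potassium for $0.55 (total $2.05, still need 24.0 mg).
Take 0.2963 servings of eggs: +24.0 mg potassium for $0.09 (total $2.14, still need 0.0 mg).
Greedy by cheapest-per-mg is optimal for a single linear constraint, so the minimum cost is $2.14.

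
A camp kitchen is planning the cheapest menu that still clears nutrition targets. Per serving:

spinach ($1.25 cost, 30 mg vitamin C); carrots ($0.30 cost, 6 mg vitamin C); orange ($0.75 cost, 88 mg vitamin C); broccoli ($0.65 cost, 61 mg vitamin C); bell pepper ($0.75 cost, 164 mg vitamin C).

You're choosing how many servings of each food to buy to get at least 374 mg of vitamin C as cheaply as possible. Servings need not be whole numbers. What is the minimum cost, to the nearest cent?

Cost per mg of vitamin C: bell pepper $0.0046, orange $0.0085, broccoli $0.0107, spinach $0.0417, carrots $0.0500.
With no serving limits, use only bell pepper: 374 mg / 164 mg = 2.28 servings × $0.75 = $1.71.

$1.71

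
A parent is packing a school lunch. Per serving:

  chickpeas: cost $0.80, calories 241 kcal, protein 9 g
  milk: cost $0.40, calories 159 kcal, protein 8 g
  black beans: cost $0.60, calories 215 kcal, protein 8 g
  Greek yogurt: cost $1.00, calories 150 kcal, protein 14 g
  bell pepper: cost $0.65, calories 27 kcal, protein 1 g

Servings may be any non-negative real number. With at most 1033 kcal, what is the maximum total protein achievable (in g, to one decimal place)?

96.4 g

Protein per kcal: Greek yogurt 0.09333, milk 0.05031, chickpeas 0.03734, black beans 0.03721, bell pepper 0.03704.
With no serving limits, spend the whole calories allowance on Greek yogurt: 1033 kcal / 150 kcal × 14 g = 96.4 g.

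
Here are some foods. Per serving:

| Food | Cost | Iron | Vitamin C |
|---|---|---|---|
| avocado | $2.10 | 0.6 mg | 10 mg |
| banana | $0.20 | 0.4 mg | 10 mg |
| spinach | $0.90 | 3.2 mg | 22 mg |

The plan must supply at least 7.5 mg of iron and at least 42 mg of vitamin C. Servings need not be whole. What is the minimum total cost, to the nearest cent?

$2.11

For a min-cost LP with two ≥-constraints, a basic feasible solution has at most two positive variables.
avocado only: max(7.5/0.6, 42/10) = 12.5 servings → $26.25.
banana only: max(7.5/0.4, 42/10) = 18.75 servings → $3.75.
spinach only: max(7.5/3.2, 42/22) = 2.344 servings → $2.11.
avocado + banana with both targets exact would need a negative amount; discard.
avocado + spinach: the both-tight solution has a negative serving — not a feasible corner.
banana + spinach with both targets exact would need a negative amount; discard.
So the least-cost plan costs $2.11.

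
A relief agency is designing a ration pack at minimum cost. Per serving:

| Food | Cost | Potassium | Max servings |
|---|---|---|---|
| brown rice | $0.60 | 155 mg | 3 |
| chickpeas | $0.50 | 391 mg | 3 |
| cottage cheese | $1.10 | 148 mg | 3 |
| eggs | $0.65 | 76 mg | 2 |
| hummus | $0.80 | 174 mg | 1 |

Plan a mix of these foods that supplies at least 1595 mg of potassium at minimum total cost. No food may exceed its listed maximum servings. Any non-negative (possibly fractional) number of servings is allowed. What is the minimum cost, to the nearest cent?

Cost per mg of potassium: chickpeas $0.0013, brown rice $0.0039, hummus $0.0046, cottage cheese $0.0074, eggs $0.0086.
Take 3 servings of chickpeas: +1173.0 mg potassium for $1.50 (total $1.50, still need 422.0 mg).
Take 2.723 servings of brown rice: +422.0 mg potassium for $1.63 (total $3.13, still need 0.0 mg).
Filling from the cheapest source first is optimal under one linear minimum: $3.13.

$3.13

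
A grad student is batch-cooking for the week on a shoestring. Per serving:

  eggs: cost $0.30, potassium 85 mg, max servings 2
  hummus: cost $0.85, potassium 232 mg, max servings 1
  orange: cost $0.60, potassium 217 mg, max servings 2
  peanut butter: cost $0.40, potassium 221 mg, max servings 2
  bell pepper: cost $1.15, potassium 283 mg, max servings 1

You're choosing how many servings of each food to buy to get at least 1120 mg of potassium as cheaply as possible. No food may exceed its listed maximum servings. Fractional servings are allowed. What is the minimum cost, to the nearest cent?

Cost per mg of potassium: peanut butter $0.0018, orange $0.0028, eggs $0.0035, hummus $0.0037, bell pepper $0.0041.
Take 2 servings of peanut butter: +442.0 mg potassium for $0.80 (total $0.80, still need 678.0 mg).
Take 2 servings of orange: +434.0 mg potassium for $1.20 (total $2.00, still need 244.0 mg).
Take 2 servings of eggs: +170.0 mg potassium for $0.60 (total $2.60, still need 74.0 mg).
Take 0.319 servings of hummus: +74.0 mg potassium for $0.27 (total $2.87, still need 0.0 mg).
Greedy by cheapest-per-mg is optimal for a single linear constraint, so the minimum cost is $2.87.

$2.87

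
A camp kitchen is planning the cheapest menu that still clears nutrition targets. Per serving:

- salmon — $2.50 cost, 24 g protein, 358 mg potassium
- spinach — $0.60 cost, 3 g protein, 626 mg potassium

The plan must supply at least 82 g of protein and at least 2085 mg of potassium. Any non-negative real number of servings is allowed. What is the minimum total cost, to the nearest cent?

$8.97

Compare the cost at each extreme point of the feasible region.
salmon only: max(82/24, 2085/358) = 5.824 servings → $14.56.
spinach only: max(82/3, 2085/626) = 27.33 servings → $16.40.
salmon + spinach with both tight: 3.231 servings and 1.483 servings → $8.97.
Cheapest feasible corner: $8.97.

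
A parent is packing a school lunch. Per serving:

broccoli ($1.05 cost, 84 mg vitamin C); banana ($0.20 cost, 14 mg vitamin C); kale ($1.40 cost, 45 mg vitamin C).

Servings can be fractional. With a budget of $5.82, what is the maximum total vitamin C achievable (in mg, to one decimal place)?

Vitamin C per dollar: broccoli 80, banana 70, kale 32.14.
With no serving limits, spend the whole cost allowance on broccoli: $5.82 / $1.05 × 84 mg = 465.6 mg.

465.6 mg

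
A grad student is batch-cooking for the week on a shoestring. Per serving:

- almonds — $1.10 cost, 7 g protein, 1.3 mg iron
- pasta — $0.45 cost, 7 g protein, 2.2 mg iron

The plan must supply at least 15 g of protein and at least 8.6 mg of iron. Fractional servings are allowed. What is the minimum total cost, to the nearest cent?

$1.76

With two linear requirements the optimum uses one or two foods; enumerate the corners.
almonds only: max(15/7, 8.6/1.3) = 6.615 servings → $7.28.
pasta only: max(15/7, 8.6/2.2) = 3.909 servings → $1.76.
almonds + pasta with both targets exact would need a negative amount; discard.
So the least-cost plan costs $1.76.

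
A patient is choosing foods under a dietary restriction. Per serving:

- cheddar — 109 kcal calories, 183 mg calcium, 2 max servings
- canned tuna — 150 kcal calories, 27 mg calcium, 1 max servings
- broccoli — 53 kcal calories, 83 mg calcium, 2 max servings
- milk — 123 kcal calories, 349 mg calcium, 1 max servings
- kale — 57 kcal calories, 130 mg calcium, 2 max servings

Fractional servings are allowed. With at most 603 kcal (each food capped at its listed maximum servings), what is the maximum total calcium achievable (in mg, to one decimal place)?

1148.6 mg

Calcium per kcal: milk 2.837, kale 2.281, cheddar 1.679, broccoli 1.566, canned tuna 0.18.
Take 1 serving of milk: uses 123 kcal, +349.0 mg calcium (running total 349.0 mg).
Take 2 servings of kale: uses 114 kcal, +260.0 mg calcium (running total 609.0 mg).
Take 2 servings of cheddar: uses 218 kcal, +366.0 mg calcium (running total 975.0 mg).
Take 2 servings of broccoli: uses 106 kcal, +166.0 mg calcium (running total 1141.0 mg).
Take 0.28 servings of canned tuna: uses 42 kcal, +7.6 mg calcium (running total 1148.6 mg).
Greedy by best ratio exhausts the calories allowance optimally: 1148.6 mg.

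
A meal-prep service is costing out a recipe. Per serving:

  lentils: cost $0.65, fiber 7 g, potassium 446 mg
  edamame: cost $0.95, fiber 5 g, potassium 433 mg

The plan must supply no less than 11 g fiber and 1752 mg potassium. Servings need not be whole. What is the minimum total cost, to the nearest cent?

Two binding constraints pin down two serving amounts, so the optimal mix uses at most two foods. The candidates are each food alone (scaled to the tighter of fiber/potassium) and each pair with both constraints tight.
lentils only: max(11/7, 1752/446) = 3.928 servings → $2.55.
edamame only: max(11/5, 1752/433) = 4.046 servings → $3.84.
lentils + edamame: intersection lies outside the first quadrant.
Cheapest feasible corner: $2.55.

$2.55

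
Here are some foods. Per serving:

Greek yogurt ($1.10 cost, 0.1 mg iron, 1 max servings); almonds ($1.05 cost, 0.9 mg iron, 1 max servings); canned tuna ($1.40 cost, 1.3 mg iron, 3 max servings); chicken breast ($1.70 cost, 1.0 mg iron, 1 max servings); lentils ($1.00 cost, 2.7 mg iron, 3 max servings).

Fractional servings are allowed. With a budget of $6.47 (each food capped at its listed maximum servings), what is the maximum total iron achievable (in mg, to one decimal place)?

11.3 mg

Iron per dollar: lentils 2.7, canned tuna 0.9286, almonds 0.8571, chicken breast 0.5882, Greek yogurt 0.09091.
Take 3 servings of lentils: spends $3.00, +8.1 mg iron (running total 8.1 mg).
Take 2.479 servings of canned tuna: spends $3.47, +3.2 mg iron (running total 11.3 mg).
Filling greedily by iron-per-dollar is optimal for one linear limit, giving 11.3 mg.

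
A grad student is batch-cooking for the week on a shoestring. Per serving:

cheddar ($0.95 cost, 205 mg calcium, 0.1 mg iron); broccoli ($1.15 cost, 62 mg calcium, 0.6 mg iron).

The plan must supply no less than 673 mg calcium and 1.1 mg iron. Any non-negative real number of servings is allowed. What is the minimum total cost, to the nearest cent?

$4.29

For a min-cost LP with two ≥-constraints, a basic feasible solution has at most two positive variables.
cheddar only: max(673/205, 1.1/0.1) = 11 servings → $10.45.
broccoli only: max(673/62, 1.1/0.6) = 10.85 servings → $12.48.
cheddar + broccoli with both tight: 2.873 servings and 1.354 servings → $4.29.
Cheapest feasible corner: $4.29.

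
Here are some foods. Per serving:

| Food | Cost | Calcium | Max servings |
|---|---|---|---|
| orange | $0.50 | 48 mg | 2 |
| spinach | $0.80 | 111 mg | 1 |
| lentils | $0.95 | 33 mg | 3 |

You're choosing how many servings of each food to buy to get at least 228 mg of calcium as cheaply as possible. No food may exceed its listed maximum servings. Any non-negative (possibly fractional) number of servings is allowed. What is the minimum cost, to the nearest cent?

Cost per mg of calcium: spinach $0.0072, orange $0.0104, lentils $0.0288.
Take 1 serving of spinach: +111.0 mg calcium for $0.80 (total $0.80, still need 117.0 mg).
Take 2 servings of orange: +96.0 mg calcium for $1.00 (total $1.80, still need 21.0 mg).
Take 0.6364 servings of lentils: +21.0 mg calcium for $0.60 (total $2.40, still need 0.0 mg).
Greedy by cheapest-per-mg is optimal for a single linear constraint, so the minimum cost is $2.40.

$2.40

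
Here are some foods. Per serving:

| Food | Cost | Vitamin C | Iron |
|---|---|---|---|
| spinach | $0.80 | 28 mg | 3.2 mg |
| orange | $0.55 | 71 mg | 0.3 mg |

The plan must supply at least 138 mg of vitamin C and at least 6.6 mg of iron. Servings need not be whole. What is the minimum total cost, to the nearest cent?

spinach only: max(138/28, 6.6/3.2) = 4.929 servings → $3.94.
orange only: max(138/71, 6.6/0.3) = 22 servings → $12.10.
spinach + orange with both tight: 1.952 servings and 1.174 servings → $2.21.
The minimum over all feasible corners is $2.21.

$2.21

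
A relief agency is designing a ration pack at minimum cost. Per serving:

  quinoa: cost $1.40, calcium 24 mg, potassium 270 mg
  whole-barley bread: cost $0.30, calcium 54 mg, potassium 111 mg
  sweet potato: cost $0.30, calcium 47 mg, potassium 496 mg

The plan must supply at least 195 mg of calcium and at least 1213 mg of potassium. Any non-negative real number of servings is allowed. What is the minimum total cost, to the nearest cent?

At the optimum either one food covers both requirements or two foods hit both targets exactly; no other combination can be cheaper.
quinoa only: max(195/24, 1213/270) = 8.125 servings → $11.38.
whole-barley bread only: max(195/54, 1213/111) = 10.93 servings → $3.28.
sweet potato only: max(195/47, 1213/496) = 4.149 servings → $1.24.
quinoa + whole-barley bread with both tight: 3.681 servings and 1.975 servings → $5.75.
quinoa + sweet potato with both targets exact would need a negative amount; discard.
whole-barley bread + sweet potato with both tight: 1.841 servings and 2.034 servings → $1.16.
Cheapest feasible corner: $1.16.

$1.16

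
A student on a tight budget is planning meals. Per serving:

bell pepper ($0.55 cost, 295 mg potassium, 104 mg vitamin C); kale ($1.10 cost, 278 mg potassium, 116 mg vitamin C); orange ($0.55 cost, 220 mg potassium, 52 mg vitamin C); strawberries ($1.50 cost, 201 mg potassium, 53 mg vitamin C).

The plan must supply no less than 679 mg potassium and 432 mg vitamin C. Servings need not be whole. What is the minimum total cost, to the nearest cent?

For a min-cost LP with two ≥-constraints, a basic feasible solution has at most two positive variables.
bell pepper only: max(679/295, 432/104) = 4.154 servings → $2.28.
kale only: max(679/278, 432/116) = 3.724 servings → $4.10.
orange only: max(679/220, 432/52) = 8.308 servings → $4.57.
strawberries only: max(679/201, 432/53) = 8.151 servings → $12.23.
bell pepper + kale with both targets exact would need a negative amount; discard.
bell pepper + orange: the both-tight solution has a negative serving — not a feasible corner.
bell pepper + strawberries: intersection lies outside the first quadrant.
kale + orange with both targets exact would need a negative amount; discard.
kale + strawberries with both targets exact would need a negative amount; discard.
orange + strawberries: the both-tight solution has a negative serving — not a feasible corner.
So the least-cost plan costs $2.28.

$2.28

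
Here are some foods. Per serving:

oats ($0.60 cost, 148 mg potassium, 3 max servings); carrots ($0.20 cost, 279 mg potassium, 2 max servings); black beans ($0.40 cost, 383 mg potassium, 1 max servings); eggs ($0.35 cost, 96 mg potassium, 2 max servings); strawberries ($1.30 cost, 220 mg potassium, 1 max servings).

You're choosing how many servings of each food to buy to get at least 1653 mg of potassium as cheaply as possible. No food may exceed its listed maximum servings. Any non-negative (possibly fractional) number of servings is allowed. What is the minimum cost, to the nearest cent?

Cost per mg of potassium: carrots $0.0007, black beans $0.0010, eggs $0.0036, oats $0.0041, strawberries $0.0059.
Take 2 servings of carrots: +558.0 mg potassium for $0.40 (total $0.40, still need 1095.0 mg).
Take 1 serving of black beans: +383.0 mg potassium for $0.40 (total $0.80, still need 712.0 mg).
Take 2 servings of eggs: +192.0 mg potassium for $0.70 (total $1.50, still need 520.0 mg).
Take 3 servings of oats: +444.0 mg potassium for $1.80 (total $3.30, still need 76.0 mg).
Take 0.3455 servings of strawberries: +76.0 mg potassium for $0.45 (total $3.75, still need 0.0 mg).
Filling from the cheapest source first is optimal under one linear minimum: $3.75.

$3.75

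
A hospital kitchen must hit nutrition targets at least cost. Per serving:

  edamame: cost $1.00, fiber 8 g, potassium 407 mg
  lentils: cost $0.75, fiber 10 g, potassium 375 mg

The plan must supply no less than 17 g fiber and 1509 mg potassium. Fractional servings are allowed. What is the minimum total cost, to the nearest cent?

$3.02

For a min-cost LP with two ≥-constraints, a basic feasible solution has at most two positive variables.
edamame only: max(17/8, 1509/407) = 3.708 servings → $3.71.
lentils only: max(17/10, 1509/375) = 4.024 servings → $3.02.
edamame + lentils with both targets exact would need a negative amount; discard.
So the least-cost plan costs $3.02.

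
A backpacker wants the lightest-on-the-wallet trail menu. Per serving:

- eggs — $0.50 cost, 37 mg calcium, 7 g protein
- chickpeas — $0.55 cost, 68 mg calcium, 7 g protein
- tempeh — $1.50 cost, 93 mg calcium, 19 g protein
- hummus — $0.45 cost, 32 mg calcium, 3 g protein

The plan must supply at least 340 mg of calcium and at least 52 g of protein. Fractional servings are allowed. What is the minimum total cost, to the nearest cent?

$3.82

eggs only: max(340/37, 52/7) = 9.189 servings → $4.59.
chickpeas only: max(340/68, 52/7) = 7.429 servings → $4.09.
tempeh only: max(340/93, 52/19) = 3.656 servings → $5.48.
hummus only: max(340/32, 52/3) = 17.33 servings → $7.80.
eggs + chickpeas with both tight: 5.327 servings and 2.101 servings → $3.82.
eggs + tempeh: intersection lies outside the first quadrant.
eggs + hummus with both tight: 5.699 servings and 4.035 servings → $4.67.
chickpeas + tempeh with both tight: 2.534 servings and 1.803 servings → $4.10.
chickpeas + hummus: the both-tight solution has a negative serving — not a feasible corner.
tempeh + hummus with both tight: 1.957 servings and 4.936 servings → $5.16.
Cheapest feasible corner: $3.82.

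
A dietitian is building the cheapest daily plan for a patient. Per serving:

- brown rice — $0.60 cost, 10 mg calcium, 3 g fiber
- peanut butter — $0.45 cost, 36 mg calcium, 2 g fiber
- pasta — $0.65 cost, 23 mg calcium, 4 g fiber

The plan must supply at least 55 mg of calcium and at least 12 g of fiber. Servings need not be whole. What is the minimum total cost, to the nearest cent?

$1.95

For a min-cost LP with two ≥-constraints, a basic feasible solution has at most two positive variables.
brown rice only: max(55/10, 12/3) = 5.5 servings → $3.30.
peanut butter only: max(55/36, 12/2) = 6 servings → $2.70.
pasta only: max(55/23, 12/4) = 3 servings → $1.95.
brown rice + peanut butter with both tight: 3.659 servings and 0.5114 servings → $2.43.
brown rice + pasta with both tight: 1.931 servings and 1.552 servings → $2.17.
peanut butter + pasta: intersection lies outside the first quadrant.
So the least-cost plan costs $1.95.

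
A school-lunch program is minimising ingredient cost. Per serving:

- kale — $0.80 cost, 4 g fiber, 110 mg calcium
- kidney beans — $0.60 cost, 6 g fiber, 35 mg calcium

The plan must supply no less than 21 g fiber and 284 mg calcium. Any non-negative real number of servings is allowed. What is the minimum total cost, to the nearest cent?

$2.85

The cheapest plan sits at a corner of the feasible region — with two constraints it uses at most two foods.
kale only: max(21/4, 284/110) = 5.25 servings → $4.20.
kidney beans only: max(21/6, 284/35) = 8.114 servings → $4.87.
kale + kidney beans with both tight: 1.863 servings and 2.258 servings → $2.85.
So the least-cost plan costs $2.85.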